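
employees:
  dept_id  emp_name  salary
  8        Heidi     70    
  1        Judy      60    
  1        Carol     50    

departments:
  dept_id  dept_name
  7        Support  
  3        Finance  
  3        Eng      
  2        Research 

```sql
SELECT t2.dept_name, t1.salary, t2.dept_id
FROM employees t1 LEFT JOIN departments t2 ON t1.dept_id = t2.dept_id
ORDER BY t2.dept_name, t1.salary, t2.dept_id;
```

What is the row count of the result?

LEFT JOIN keeps every row from `employees`; unmatched rows get NULL for `departments`'s columns.
Matching on t1.dept_id = t2.dept_id.
- t1[0] dept_id=8 → no match; kept with NULLs on the t2 side.
- t1[1] dept_id=1 → no match; kept with NULLs on the t2 side.
- t1[2] dept_id=1 → no match; kept with NULLs on the t2 side.
Total: 0 matched + 3 padded = 3 rows.

3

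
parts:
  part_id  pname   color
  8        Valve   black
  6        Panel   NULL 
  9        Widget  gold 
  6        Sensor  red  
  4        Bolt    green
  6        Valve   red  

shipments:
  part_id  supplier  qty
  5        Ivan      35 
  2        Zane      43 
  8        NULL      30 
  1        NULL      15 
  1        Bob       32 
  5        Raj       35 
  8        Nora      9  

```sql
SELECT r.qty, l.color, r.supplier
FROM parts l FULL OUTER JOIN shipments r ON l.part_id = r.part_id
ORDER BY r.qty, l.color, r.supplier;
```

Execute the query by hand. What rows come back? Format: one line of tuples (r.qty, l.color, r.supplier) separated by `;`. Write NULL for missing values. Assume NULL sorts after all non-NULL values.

(9, black, Nora); (15, NULL, NULL); (30, black, NULL); (32, NULL, Bob); (35, NULL, Ivan); (35, NULL, Raj); (43, NULL, Zane); (NULL, gold, NULL); (NULL, green, NULL); (NULL, red, NULL); (NULL, red, NULL); (NULL, NULL, NULL)

FULL OUTER JOIN keeps every row from both sides; unmatched rows get NULL for the other side's columns.
Matching on l.part_id = r.part_id.
- l (part_id=8) pairs with 2 row(s) of r.
- l (part_id=6) has no partner → padded with NULL.
- l (part_id=9) has no partner → padded with NULL.
- l (part_id=6) has no partner → padded with NULL.
- l (part_id=4) has no partner → padded with NULL.
- l (part_id=6) has no partner → padded with NULL.
- 5 row(s) from r found no l partner → padded with NULL.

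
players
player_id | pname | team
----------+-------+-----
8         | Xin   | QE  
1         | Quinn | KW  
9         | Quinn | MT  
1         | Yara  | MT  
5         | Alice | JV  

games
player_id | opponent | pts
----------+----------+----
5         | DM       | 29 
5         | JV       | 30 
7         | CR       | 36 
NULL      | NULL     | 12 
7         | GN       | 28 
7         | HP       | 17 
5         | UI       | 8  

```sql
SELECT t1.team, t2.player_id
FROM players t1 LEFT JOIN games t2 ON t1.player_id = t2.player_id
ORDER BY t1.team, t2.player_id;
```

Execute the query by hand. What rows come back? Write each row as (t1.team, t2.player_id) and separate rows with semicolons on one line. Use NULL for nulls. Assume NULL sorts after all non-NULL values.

(JV, 5); (JV, 5); (JV, 5); (KW, NULL); (MT, NULL); (MT, NULL); (QE, NULL)

LEFT JOIN keeps every row from `players`; unmatched rows get NULL for `games`'s columns.
Matching on t1.player_id = t2.player_id. A NULL in a compared column never satisfies the condition.
- t1[0] player_id=8 → no match; kept with NULLs on the t2 side.
- t1[1] player_id=1 → no match; kept with NULLs on the t2 side.
- t1[2] player_id=9 → no match; kept with NULLs on the t2 side.
- t1[3] player_id=1 → no match; kept with NULLs on the t2 side.
- t1[4] player_id=5 → 3 match(es) in t2 → 3 row(s).
After projecting and ordering:
t1.team | t2.player_id
JV | 5
JV | 5
JV | 5
KW | NULL
MT | NULL
MT | NULL
QE | NULL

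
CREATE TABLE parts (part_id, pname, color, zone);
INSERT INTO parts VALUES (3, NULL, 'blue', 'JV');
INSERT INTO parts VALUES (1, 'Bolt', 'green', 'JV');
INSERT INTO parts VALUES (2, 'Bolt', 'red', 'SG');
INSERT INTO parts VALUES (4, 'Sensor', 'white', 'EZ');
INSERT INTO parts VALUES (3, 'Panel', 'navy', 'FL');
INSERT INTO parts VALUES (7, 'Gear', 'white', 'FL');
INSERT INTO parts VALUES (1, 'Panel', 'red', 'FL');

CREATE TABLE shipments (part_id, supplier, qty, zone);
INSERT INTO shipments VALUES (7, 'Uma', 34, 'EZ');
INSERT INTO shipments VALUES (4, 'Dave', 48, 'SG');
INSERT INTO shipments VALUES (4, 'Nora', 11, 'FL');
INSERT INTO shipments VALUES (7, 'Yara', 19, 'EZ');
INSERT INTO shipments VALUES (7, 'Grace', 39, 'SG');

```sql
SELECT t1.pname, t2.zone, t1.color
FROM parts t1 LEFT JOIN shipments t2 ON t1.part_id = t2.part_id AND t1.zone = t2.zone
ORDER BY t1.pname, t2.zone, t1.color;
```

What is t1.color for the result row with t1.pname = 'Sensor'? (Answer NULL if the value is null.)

white

LEFT JOIN keeps every row from `parts`; unmatched rows get NULL for `shipments`'s columns.
Matching on t1.part_id = t2.part_id AND t1.zone = t2.zone.
- t1 (part_id=3, zone=JV) has no partner → padded with NULL.
- t1 (part_id=1, zone=JV) has no partner → padded with NULL.
- t1 (part_id=2, zone=SG) has no partner → padded with NULL.
- t1 (part_id=4, zone=EZ) has no partner → padded with NULL.
- t1 (part_id=3, zone=FL) has no partner → padded with NULL.
- t1 (part_id=7, zone=FL) has no partner → padded with NULL.
- t1 (part_id=1, zone=FL) has no partner → padded with NULL.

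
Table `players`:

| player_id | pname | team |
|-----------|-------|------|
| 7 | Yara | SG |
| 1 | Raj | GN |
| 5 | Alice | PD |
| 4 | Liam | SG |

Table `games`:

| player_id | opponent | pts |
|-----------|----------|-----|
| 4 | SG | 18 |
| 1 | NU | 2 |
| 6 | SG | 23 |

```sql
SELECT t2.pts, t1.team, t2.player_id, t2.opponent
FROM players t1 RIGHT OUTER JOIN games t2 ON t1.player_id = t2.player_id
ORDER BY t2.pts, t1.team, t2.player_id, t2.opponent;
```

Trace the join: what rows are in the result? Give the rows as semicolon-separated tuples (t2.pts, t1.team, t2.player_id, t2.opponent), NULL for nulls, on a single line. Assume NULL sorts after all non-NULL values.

(2, GN, 1, NU); (18, SG, 4, SG); (23, NULL, 6, SG)

RIGHT JOIN keeps every row from `games`; unmatched rows get NULL for `players`'s columns.
Matching on t1.player_id = t2.player_id.
- t1[0] player_id=7 → no match.
- t1[1] player_id=1 → 1 match(es) in t2 → 1 row(s).
- t1[2] player_id=5 → no match.
- t1[3] player_id=4 → 1 match(es) in t2 → 1 row(s).
- 1 row(s) from t2 found no t1 partner → padded with NULL.
After projecting and ordering:
t2.pts | t1.team | t2.player_id | t2.opponent
2 | GN | 1 | NU
18 | SG | 4 | SG
23 | NULL | 6 | SG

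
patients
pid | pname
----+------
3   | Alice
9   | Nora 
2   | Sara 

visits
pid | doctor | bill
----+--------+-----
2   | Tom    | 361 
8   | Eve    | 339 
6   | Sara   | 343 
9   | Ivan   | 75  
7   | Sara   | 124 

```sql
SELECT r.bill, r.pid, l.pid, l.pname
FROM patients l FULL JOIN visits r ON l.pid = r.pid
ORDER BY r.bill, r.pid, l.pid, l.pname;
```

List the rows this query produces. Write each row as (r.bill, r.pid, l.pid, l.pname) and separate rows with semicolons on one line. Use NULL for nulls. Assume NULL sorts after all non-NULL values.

(75, 9, 9, Nora); (124, 7, NULL, NULL); (339, 8, NULL, NULL); (343, 6, NULL, NULL); (361, 2, 2, Sara); (NULL, NULL, 3, Alice)

FULL OUTER JOIN keeps every row from both sides; unmatched rows get NULL for the other side's columns.
Matching on l.pid = r.pid.
- l (pid=3) has no partner → padded with NULL.
- l (pid=9) pairs with 1 row(s) of r.
- l (pid=2) pairs with 1 row(s) of r.
- plus 3 unmatched r row(s), each kept with NULL l columns.
After projecting and ordering:
r.bill | r.pid | l.pid | l.pname
75 | 9 | 9 | Nora
124 | 7 | NULL | NULL
339 | 8 | NULL | NULL
343 | 6 | NULL | NULL
361 | 2 | 2 | Sara
NULL | NULL | 3 | Alice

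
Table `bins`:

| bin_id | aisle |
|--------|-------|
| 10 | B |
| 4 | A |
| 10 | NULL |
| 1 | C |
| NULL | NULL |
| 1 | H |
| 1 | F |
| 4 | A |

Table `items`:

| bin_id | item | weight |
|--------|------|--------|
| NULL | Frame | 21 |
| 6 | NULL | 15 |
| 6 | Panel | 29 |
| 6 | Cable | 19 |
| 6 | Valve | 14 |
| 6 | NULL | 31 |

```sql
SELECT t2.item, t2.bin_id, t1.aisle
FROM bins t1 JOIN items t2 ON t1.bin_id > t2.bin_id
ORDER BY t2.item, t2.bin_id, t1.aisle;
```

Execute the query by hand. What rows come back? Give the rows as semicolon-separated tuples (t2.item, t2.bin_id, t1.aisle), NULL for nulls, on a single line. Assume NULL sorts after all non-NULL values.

INNER JOIN keeps only pairs where the ON condition holds.
Matching on t1.bin_id > t2.bin_id. A NULL in a compared column never satisfies the condition.
- t1[0] bin_id=10 → 5 match(es) in t2 → 5 row(s).
- t1[1] bin_id=4 → no match; dropped.
- t1[2] bin_id=10 → 5 match(es) in t2 → 5 row(s).
- t1[3] bin_id=1 → no match; dropped.
- t1[4] bin_id=NULL → no match; dropped.
- t1[5] bin_id=1 → no match; dropped.
- t1[6] bin_id=1 → no match; dropped.
- t1[7] bin_id=4 → no match; dropped.
After projecting and ordering:
t2.item | t2.bin_id | t1.aisle
Cable | 6 | B
Cable | 6 | NULL
Panel | 6 | B
Panel | 6 | NULL
Valve | 6 | B
Valve | 6 | NULL
NULL | 6 | B
NULL | 6 | B
NULL | 6 | NULL
NULL | 6 | NULL

(Cable, 6, B); (Cable, 6, NULL); (Panel, 6, B); (Panel, 6, NULL); (Valve, 6, B); (Valve, 6, NULL); (NULL, 6, B); (NULL, 6, B); (NULL, 6, NULL); (NULL, 6, NULL)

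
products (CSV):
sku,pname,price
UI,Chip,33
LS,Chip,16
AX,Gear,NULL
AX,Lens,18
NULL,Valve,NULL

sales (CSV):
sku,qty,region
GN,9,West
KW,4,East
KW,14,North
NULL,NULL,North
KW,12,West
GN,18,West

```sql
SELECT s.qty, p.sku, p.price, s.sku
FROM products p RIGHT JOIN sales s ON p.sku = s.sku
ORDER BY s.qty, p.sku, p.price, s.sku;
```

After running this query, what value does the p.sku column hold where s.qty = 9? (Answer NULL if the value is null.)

NULL

RIGHT JOIN keeps every row from `sales`; unmatched rows get NULL for `products`'s columns.
Matching on p.sku = s.sku. A NULL in a compared column never satisfies the condition.
- p row (sku=UI): no match.
- p row (sku=LS): no match.
- p row (sku=AX): no match.
- p row (sku=AX): no match.
- p row (sku=NULL): no match.
- plus 6 unmatched s row(s), each kept with NULL p columns.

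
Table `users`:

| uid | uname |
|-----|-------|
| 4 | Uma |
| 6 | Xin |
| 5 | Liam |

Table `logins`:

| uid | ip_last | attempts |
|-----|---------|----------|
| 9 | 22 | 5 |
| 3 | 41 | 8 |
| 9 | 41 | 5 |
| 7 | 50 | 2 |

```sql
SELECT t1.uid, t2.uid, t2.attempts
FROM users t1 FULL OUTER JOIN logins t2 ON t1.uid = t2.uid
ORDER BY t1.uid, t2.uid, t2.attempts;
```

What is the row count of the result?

FULL OUTER JOIN keeps every row from both sides; unmatched rows get NULL for the other side's columns.
Matching on t1.uid = t2.uid.
Matched pairs: 0; unmatched t1 rows kept: 3; unmatched t2 rows kept: 4.
Total: 0 matched + 7 padded = 7 rows.

7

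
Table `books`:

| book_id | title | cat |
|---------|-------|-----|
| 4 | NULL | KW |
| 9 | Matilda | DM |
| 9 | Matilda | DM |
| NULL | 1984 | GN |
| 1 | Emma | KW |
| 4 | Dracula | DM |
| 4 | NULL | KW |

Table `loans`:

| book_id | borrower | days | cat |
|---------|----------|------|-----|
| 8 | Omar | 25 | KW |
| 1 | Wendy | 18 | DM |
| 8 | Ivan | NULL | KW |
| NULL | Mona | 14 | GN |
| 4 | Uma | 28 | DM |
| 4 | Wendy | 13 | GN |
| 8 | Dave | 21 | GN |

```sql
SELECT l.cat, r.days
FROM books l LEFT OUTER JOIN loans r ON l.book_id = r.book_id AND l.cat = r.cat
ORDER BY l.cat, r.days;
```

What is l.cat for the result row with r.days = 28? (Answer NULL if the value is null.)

DM

LEFT JOIN keeps every row from `books`; unmatched rows get NULL for `loans`'s columns.
Matching on l.book_id = r.book_id AND l.cat = r.cat. A NULL in a compared column never satisfies the condition.
Matched pairs: 1; unmatched l rows kept: 6.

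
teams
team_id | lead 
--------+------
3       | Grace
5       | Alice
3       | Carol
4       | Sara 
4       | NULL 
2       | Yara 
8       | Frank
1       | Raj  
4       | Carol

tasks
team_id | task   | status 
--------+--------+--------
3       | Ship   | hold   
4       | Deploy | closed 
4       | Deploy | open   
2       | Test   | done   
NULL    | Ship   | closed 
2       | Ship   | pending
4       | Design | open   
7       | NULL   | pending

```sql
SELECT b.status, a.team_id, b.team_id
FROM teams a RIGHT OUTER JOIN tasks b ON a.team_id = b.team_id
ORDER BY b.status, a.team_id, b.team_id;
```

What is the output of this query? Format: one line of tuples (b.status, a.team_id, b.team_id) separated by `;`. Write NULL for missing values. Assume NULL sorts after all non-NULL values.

(closed, 4, 4); (closed, 4, 4); (closed, 4, 4); (closed, NULL, NULL); (done, 2, 2); (hold, 3, 3); (hold, 3, 3); (open, 4, 4); (open, 4, 4); (open, 4, 4); (open, 4, 4); (open, 4, 4); (open, 4, 4); (pending, 2, 2); (pending, NULL, 7)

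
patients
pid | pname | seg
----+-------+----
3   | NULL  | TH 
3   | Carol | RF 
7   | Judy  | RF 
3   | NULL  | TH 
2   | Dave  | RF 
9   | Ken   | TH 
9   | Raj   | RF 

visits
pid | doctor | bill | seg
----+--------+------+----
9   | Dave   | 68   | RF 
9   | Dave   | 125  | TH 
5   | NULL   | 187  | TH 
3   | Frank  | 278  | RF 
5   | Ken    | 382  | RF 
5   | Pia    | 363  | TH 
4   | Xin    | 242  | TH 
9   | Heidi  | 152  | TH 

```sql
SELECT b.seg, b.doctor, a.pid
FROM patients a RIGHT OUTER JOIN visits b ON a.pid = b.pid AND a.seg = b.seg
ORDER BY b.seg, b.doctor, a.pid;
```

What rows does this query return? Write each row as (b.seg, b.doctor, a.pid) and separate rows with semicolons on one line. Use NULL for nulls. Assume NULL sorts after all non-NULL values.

(RF, Dave, 9); (RF, Frank, 3); (RF, Ken, NULL); (TH, Dave, 9); (TH, Heidi, 9); (TH, Pia, NULL); (TH, Xin, NULL); (TH, NULL, NULL)

RIGHT JOIN keeps every row from `visits`; unmatched rows get NULL for `patients`'s columns.
Matching on a.pid = b.pid AND a.seg = b.seg.
Matched pairs: 4; unmatched b rows kept: 4.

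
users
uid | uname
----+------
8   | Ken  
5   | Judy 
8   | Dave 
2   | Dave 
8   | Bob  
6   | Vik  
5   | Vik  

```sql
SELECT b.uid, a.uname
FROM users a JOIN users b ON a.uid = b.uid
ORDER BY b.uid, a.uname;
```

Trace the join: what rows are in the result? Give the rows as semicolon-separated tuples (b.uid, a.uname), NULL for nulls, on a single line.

(2, Dave); (5, Judy); (5, Judy); (5, Vik); (5, Vik); (6, Vik); (8, Bob); (8, Bob); (8, Bob); (8, Dave); (8, Dave); (8, Dave); (8, Ken); (8, Ken); (8, Ken)

INNER JOIN keeps only pairs where the ON condition holds.
Matching on a.uid = b.uid.
- a (uid=8) pairs with 3 row(s) of b.
- a (uid=5) pairs with 2 row(s) of b.
- a (uid=8) pairs with 3 row(s) of b.
- a (uid=2) pairs with 1 row(s) of b.
- a (uid=8) pairs with 3 row(s) of b.
- a (uid=6) pairs with 1 row(s) of b.
- a (uid=5) pairs with 2 row(s) of b.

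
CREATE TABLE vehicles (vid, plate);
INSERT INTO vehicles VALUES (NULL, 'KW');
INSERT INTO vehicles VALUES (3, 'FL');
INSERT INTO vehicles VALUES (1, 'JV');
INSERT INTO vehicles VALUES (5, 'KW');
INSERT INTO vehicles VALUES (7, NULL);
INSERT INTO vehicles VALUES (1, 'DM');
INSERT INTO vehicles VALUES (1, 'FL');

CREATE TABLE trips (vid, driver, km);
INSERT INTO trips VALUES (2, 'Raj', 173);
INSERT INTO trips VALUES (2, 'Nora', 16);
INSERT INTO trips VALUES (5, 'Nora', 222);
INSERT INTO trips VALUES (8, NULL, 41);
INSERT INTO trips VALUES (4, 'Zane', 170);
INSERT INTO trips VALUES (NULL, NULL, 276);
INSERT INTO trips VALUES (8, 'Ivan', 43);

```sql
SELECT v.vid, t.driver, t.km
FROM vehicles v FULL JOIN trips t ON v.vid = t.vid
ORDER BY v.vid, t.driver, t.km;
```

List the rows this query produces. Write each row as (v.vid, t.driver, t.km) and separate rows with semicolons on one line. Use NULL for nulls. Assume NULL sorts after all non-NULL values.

(1, NULL, NULL); (1, NULL, NULL); (1, NULL, NULL); (3, NULL, NULL); (5, Nora, 222); (7, NULL, NULL); (NULL, Ivan, 43); (NULL, Nora, 16); (NULL, Raj, 173); (NULL, Zane, 170); (NULL, NULL, 41); (NULL, NULL, 276); (NULL, NULL, NULL)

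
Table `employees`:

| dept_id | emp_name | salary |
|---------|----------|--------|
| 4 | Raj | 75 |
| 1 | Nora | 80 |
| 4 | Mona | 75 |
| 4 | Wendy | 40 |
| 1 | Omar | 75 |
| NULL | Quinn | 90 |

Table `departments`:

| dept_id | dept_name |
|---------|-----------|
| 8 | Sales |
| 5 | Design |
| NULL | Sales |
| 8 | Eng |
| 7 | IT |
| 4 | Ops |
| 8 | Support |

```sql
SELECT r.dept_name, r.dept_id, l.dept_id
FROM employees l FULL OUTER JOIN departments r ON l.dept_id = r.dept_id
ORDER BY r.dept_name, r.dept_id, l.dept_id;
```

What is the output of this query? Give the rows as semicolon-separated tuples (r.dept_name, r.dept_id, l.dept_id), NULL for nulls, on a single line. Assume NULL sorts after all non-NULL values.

FULL OUTER JOIN keeps every row from both sides; unmatched rows get NULL for the other side's columns.
Matching on l.dept_id = r.dept_id. A NULL in a compared column never satisfies the condition.
- dept_id=4: 1 matching r row(s), so 1 row(s) emitted.
- dept_id=1: no r row matches, row kept with r columns NULL.
- dept_id=4: 1 matching r row(s), so 1 row(s) emitted.
- dept_id=4: 1 matching r row(s), so 1 row(s) emitted.
- dept_id=1: no r row matches, row kept with r columns NULL.
- dept_id=NULL: no r row matches, row kept with r columns NULL.
- plus 6 unmatched r row(s), each kept with NULL l columns.

(Design, 5, NULL); (Eng, 8, NULL); (IT, 7, NULL); (Ops, 4, 4); (Ops, 4, 4); (Ops, 4, 4); (Sales, 8, NULL); (Sales, NULL, NULL); (Support, 8, NULL); (NULL, NULL, 1); (NULL, NULL, 1); (NULL, NULL, NULL)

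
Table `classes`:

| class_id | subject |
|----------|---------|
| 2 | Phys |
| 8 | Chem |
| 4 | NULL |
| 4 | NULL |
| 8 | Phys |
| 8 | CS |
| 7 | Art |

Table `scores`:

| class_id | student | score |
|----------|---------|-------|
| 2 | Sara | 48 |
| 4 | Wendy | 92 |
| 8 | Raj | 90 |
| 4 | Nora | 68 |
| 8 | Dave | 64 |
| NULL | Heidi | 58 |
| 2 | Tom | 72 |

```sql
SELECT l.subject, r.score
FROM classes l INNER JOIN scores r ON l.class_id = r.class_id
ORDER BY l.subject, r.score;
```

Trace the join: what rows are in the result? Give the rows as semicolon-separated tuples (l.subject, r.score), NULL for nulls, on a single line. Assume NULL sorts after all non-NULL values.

(CS, 64); (CS, 90); (Chem, 64); (Chem, 90); (Phys, 48); (Phys, 64); (Phys, 72); (Phys, 90); (NULL, 68); (NULL, 68); (NULL, 92); (NULL, 92)

INNER JOIN keeps only pairs where the ON condition holds.
Matching on l.class_id = r.class_id. A NULL in a compared column never satisfies the condition.
Matched pairs: 12.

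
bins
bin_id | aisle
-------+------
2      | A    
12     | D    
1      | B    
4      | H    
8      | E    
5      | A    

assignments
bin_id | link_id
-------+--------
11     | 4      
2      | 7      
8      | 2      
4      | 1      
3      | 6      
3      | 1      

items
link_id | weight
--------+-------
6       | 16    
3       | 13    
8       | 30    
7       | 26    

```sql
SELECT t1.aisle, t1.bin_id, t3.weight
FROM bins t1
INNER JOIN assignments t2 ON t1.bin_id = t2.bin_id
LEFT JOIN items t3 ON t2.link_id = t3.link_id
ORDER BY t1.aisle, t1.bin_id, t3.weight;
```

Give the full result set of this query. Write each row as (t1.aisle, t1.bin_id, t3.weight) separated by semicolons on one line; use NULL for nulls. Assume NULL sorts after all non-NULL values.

(A, 2, 26); (E, 8, NULL); (H, 4, NULL)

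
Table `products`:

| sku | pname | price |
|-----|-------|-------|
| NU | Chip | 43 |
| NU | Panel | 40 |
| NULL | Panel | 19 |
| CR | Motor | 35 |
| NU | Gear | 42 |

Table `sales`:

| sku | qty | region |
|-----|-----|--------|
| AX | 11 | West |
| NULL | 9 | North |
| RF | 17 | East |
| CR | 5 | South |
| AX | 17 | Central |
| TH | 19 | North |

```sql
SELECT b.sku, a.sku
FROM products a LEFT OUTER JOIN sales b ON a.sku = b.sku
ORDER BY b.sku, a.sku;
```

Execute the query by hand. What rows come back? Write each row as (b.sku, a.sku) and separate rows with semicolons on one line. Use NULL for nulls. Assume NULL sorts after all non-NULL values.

(CR, CR); (NULL, NU); (NULL, NU); (NULL, NU); (NULL, NULL)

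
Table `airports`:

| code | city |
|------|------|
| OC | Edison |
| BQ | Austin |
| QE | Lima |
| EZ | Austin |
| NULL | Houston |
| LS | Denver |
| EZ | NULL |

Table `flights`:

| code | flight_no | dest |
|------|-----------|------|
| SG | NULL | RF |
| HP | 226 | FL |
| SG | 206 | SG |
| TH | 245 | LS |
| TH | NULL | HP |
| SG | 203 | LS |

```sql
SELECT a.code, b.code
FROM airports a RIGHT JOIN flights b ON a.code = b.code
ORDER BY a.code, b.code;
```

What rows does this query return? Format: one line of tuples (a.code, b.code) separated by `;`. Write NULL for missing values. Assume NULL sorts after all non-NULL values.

(NULL, HP); (NULL, SG); (NULL, SG); (NULL, SG); (NULL, TH); (NULL, TH)

RIGHT JOIN keeps every row from `flights`; unmatched rows get NULL for `airports`'s columns.
Matching on a.code = b.code. A NULL in a compared column never satisfies the condition.
Matched pairs: 0; unmatched b rows kept: 6.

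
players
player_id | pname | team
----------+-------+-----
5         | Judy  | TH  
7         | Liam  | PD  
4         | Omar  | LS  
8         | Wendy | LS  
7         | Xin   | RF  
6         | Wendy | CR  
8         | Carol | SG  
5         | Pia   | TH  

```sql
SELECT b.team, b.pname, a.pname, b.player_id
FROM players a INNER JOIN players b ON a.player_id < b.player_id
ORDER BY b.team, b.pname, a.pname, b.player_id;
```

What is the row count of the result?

25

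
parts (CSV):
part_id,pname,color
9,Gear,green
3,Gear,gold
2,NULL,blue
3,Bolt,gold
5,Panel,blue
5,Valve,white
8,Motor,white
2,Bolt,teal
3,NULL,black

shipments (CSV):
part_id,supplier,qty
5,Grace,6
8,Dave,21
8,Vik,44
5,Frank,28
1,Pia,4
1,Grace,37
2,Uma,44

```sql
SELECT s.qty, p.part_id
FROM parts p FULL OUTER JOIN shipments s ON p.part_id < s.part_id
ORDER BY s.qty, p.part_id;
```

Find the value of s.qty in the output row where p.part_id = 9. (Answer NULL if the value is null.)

FULL OUTER JOIN keeps every row from both sides; unmatched rows get NULL for the other side's columns.
Matching on p.part_id < s.part_id.
Matched pairs: 24; unmatched p rows kept: 2; unmatched s rows kept: 3.

NULL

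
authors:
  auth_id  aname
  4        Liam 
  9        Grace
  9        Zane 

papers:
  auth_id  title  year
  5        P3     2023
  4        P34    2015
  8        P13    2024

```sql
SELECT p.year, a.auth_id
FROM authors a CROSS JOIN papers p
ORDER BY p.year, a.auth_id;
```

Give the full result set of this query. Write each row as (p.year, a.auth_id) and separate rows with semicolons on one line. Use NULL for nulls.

CROSS JOIN pairs every row of `authors` with every row of `papers`: 3 × 3 = 9 rows.
After projecting and ordering:
p.year | a.auth_id
2015 | 4
2015 | 9
2015 | 9
2023 | 4
2023 | 9
2023 | 9
2024 | 4
2024 | 9
2024 | 9

(2015, 4); (2015, 9); (2015, 9); (2023, 4); (2023, 9); (2023, 9); (2024, 4); (2024, 9); (2024, 9)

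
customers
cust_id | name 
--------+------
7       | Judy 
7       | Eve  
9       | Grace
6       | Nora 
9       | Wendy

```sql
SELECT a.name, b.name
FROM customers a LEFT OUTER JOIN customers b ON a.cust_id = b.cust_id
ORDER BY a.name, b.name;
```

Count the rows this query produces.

9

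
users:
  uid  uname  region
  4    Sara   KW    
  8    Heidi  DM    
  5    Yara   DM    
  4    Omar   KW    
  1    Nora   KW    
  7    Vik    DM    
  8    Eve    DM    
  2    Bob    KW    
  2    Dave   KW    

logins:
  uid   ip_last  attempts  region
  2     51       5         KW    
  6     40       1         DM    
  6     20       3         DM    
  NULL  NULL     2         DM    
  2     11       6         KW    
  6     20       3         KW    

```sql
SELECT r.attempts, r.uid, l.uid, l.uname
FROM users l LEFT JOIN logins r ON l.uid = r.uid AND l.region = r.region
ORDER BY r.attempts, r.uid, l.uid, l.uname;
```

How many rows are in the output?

LEFT JOIN keeps every row from `users`; unmatched rows get NULL for `logins`'s columns.
Matching on l.uid = r.uid AND l.region = r.region. A NULL in a compared column never satisfies the condition.
Matched pairs: 4; unmatched l rows kept: 7.
Total: 4 matched + 7 padded = 11 rows.

11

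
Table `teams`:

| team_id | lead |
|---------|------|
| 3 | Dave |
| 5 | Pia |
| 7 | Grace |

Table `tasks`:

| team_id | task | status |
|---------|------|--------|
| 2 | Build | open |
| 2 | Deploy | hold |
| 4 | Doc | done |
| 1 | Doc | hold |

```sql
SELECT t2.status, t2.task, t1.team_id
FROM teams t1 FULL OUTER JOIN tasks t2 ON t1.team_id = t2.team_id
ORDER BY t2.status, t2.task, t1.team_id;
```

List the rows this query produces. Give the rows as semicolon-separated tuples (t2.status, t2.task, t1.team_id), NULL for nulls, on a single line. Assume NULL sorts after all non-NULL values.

(done, Doc, NULL); (hold, Deploy, NULL); (hold, Doc, NULL); (open, Build, NULL); (NULL, NULL, 3); (NULL, NULL, 5); (NULL, NULL, 7)

FULL OUTER JOIN keeps every row from both sides; unmatched rows get NULL for the other side's columns.
Matching on t1.team_id = t2.team_id.
Matched pairs: 0; unmatched t1 rows kept: 3; unmatched t2 rows kept: 4.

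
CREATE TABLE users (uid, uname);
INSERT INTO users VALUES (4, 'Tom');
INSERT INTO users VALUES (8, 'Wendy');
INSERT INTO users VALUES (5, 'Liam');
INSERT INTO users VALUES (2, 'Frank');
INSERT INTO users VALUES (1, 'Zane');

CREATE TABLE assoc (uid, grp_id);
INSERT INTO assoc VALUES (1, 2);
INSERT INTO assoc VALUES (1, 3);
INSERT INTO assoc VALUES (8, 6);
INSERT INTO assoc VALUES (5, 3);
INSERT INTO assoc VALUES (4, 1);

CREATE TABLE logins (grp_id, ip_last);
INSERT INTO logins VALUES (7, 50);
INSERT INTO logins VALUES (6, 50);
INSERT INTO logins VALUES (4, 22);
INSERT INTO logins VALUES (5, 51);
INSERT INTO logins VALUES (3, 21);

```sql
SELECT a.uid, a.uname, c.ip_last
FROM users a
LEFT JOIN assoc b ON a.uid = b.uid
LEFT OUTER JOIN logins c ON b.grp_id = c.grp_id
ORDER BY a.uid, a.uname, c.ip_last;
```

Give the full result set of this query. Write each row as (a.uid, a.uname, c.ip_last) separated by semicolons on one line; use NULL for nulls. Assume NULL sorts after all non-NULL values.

Step 1 — a LEFT JOIN b on uid → 6 row(s).
Then LEFT JOIN `logins c` on grp_id: each of those 6 rows is kept; rows whose b.grp_id has no match in c get NULL for c's columns.

(1, Zane, 21); (1, Zane, NULL); (2, Frank, NULL); (4, Tom, NULL); (5, Liam, 21); (8, Wendy, 50)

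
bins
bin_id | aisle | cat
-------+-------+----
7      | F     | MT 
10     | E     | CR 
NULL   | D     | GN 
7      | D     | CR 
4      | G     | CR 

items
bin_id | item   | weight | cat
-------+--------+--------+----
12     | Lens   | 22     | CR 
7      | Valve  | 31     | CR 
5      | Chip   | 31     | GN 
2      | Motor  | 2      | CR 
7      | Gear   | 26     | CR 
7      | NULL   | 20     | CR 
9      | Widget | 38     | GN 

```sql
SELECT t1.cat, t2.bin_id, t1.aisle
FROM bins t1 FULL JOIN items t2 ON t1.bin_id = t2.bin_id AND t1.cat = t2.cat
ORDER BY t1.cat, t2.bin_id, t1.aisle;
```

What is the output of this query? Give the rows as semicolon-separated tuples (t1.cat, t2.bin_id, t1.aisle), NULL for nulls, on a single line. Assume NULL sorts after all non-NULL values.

(CR, 7, D); (CR, 7, D); (CR, 7, D); (CR, NULL, E); (CR, NULL, G); (GN, NULL, D); (MT, NULL, F); (NULL, 2, NULL); (NULL, 5, NULL); (NULL, 9, NULL); (NULL, 12, NULL)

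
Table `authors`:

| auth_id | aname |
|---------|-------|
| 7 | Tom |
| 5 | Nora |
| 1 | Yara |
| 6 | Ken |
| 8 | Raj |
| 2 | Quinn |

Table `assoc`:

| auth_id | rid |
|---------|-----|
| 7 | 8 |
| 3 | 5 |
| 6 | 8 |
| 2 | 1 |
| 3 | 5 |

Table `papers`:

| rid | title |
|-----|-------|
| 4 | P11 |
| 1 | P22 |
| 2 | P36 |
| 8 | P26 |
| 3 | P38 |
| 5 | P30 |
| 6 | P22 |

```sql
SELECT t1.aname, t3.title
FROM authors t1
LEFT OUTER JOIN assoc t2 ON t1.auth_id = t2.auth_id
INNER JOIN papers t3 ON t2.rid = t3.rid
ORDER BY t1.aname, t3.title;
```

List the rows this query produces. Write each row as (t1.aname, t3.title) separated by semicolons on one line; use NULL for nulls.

Evaluate left to right. First `authors t1 LEFT JOIN assoc t2` on auth_id: 6 row(s).
Then INNER JOIN `papers t3` on rid: keep only rows whose t2.rid appears in t3.

(Ken, P26); (Quinn, P22); (Tom, P26)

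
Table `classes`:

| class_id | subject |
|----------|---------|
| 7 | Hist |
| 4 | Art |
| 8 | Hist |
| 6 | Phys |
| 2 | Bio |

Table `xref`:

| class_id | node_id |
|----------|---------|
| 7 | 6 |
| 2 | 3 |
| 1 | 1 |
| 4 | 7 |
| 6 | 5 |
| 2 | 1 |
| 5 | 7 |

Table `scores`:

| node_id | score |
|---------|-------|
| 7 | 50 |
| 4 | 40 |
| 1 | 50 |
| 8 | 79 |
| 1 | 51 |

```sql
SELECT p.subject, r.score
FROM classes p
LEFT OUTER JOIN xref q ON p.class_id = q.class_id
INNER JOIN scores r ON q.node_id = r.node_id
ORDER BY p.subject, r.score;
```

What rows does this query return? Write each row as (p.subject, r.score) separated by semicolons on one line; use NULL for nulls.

(Art, 50); (Bio, 50); (Bio, 51)

Joins associate left-to-right: classes LEFT JOIN xref on class_id gives 6 intermediate row(s).
Then INNER JOIN `scores r` on node_id: keep only rows whose q.node_id appears in r.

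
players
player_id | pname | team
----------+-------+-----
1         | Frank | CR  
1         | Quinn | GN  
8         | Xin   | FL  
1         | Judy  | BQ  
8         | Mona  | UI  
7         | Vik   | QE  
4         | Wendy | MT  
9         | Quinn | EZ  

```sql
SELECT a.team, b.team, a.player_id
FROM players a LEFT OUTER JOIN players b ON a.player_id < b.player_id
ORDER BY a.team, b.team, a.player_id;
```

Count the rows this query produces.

LEFT JOIN keeps every row from `players a`; unmatched rows get NULL for `players b`'s columns.
Matching on a.player_id < b.player_id.
- a (player_id=1) pairs with 5 row(s) of b.
- a (player_id=1) pairs with 5 row(s) of b.
- a (player_id=8) pairs with 1 row(s) of b.
- a (player_id=1) pairs with 5 row(s) of b.
- a (player_id=8) pairs with 1 row(s) of b.
- a (player_id=7) pairs with 3 row(s) of b.
- a (player_id=4) pairs with 4 row(s) of b.
- a (player_id=9) has no partner → padded with NULL.
Total: 24 matched + 1 padded = 25 rows.

25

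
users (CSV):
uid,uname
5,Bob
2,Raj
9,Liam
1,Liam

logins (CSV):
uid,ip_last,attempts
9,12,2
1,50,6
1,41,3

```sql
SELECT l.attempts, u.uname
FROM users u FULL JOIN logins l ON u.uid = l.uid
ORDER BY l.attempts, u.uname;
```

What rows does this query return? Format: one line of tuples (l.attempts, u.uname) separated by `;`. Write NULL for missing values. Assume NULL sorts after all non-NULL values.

(2, Liam); (3, Liam); (6, Liam); (NULL, Bob); (NULL, Raj)

FULL OUTER JOIN keeps every row from both sides; unmatched rows get NULL for the other side's columns.
Matching on u.uid = l.uid.
- u[0] uid=5 → no match; kept with NULLs on the l side.
- u[1] uid=2 → no match; kept with NULLs on the l side.
- u[2] uid=9 → 1 match(es) in l → 1 row(s).
- u[3] uid=1 → 2 match(es) in l → 2 row(s).
After projecting and ordering:
l.attempts | u.uname
2 | Liam
3 | Liam
6 | Liam
NULL | Bob
NULL | Raj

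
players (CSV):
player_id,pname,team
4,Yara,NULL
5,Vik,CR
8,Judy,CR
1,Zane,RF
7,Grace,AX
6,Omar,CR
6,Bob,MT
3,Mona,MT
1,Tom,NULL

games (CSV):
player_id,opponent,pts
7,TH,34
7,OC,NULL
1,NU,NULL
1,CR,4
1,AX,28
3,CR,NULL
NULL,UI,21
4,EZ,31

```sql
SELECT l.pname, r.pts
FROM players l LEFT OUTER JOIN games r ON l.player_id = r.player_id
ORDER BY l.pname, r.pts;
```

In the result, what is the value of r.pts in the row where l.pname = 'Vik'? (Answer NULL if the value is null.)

NULL

LEFT JOIN keeps every row from `players`; unmatched rows get NULL for `games`'s columns.
Matching on l.player_id = r.player_id. A NULL in a compared column never satisfies the condition.
- l (player_id=4) pairs with 1 row(s) of r.
- l (player_id=5) has no partner → padded with NULL.
- l (player_id=8) has no partner → padded with NULL.
- l (player_id=1) pairs with 3 row(s) of r.
- l (player_id=7) pairs with 2 row(s) of r.
- l (player_id=6) has no partner → padded with NULL.
- l (player_id=6) has no partner → padded with NULL.
- l (player_id=3) pairs with 1 row(s) of r.
- l (player_id=1) pairs with 3 row(s) of r.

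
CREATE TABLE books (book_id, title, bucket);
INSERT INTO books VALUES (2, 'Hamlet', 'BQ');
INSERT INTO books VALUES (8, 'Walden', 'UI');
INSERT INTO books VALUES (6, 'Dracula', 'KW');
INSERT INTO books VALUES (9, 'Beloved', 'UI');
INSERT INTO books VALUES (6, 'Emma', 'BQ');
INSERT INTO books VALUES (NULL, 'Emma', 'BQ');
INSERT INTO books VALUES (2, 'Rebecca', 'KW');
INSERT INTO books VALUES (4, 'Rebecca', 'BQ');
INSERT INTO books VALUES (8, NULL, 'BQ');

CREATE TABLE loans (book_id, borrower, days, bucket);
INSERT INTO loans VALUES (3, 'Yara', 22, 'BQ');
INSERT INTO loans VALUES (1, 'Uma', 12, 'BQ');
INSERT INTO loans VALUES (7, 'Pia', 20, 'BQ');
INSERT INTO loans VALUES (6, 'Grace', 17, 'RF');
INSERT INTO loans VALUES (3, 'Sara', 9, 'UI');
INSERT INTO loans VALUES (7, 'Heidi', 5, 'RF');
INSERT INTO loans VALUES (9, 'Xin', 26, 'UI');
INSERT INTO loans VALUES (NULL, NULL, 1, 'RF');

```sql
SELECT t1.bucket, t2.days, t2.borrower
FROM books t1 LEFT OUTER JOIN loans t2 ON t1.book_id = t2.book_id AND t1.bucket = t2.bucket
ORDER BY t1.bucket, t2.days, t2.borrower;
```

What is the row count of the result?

LEFT JOIN keeps every row from `books`; unmatched rows get NULL for `loans`'s columns.
Matching on t1.book_id = t2.book_id AND t1.bucket = t2.bucket. A NULL in a compared column never satisfies the condition.
- t1 (book_id=2, bucket=BQ) has no partner → padded with NULL.
- t1 (book_id=8, bucket=UI) has no partner → padded with NULL.
- t1 (book_id=6, bucket=KW) has no partner → padded with NULL.
- t1 (book_id=9, bucket=UI) pairs with 1 row(s) of t2.
- t1 (book_id=6, bucket=BQ) has no partner → padded with NULL.
- t1 (book_id=NULL, bucket=BQ) has no partner → padded with NULL.
- t1 (book_id=2, bucket=KW) has no partner → padded with NULL.
- t1 (book_id=4, bucket=BQ) has no partner → padded with NULL.
- t1 (book_id=8, bucket=BQ) has no partner → padded with NULL.
Total: 1 matched + 8 padded = 9 rows.

9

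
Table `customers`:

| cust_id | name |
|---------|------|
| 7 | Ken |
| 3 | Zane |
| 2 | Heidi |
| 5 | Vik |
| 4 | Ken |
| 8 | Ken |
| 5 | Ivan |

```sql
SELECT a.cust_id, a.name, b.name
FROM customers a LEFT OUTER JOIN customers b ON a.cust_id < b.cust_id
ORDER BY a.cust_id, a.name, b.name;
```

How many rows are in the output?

21

LEFT JOIN keeps every row from `customers a`; unmatched rows get NULL for `customers b`'s columns.
Matching on a.cust_id < b.cust_id.
Matched pairs: 20; unmatched a rows kept: 1.
Total: 20 matched + 1 padded = 21 rows.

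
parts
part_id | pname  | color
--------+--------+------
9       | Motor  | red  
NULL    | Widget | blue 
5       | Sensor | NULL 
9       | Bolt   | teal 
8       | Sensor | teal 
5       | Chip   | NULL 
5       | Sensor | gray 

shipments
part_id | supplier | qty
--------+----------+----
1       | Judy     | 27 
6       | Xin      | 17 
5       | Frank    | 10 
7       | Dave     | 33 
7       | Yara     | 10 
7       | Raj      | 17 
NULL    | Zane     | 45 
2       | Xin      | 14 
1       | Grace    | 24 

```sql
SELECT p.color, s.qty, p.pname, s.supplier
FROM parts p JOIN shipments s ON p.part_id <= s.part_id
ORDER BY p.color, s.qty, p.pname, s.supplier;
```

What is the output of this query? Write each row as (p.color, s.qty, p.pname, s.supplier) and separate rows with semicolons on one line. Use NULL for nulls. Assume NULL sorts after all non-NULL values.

INNER JOIN keeps only pairs where the ON condition holds.
Matching on p.part_id <= s.part_id. A NULL in a compared column never satisfies the condition.
- p (part_id=9) has no partner → excluded.
- p (part_id=NULL) has no partner → excluded.
- p (part_id=5) pairs with 5 row(s) of s.
- p (part_id=9) has no partner → excluded.
- p (part_id=8) has no partner → excluded.
- p (part_id=5) pairs with 5 row(s) of s.
- p (part_id=5) pairs with 5 row(s) of s.

(gray, 10, Sensor, Frank); (gray, 10, Sensor, Yara); (gray, 17, Sensor, Raj); (gray, 17, Sensor, Xin); (gray, 33, Sensor, Dave); (NULL, 10, Chip, Frank); (NULL, 10, Chip, Yara); (NULL, 10, Sensor, Frank); (NULL, 10, Sensor, Yara); (NULL, 17, Chip, Raj); (NULL, 17, Chip, Xin); (NULL, 17, Sensor, Raj); (NULL, 17, Sensor, Xin); (NULL, 33, Chip, Dave); (NULL, 33, Sensor, Dave)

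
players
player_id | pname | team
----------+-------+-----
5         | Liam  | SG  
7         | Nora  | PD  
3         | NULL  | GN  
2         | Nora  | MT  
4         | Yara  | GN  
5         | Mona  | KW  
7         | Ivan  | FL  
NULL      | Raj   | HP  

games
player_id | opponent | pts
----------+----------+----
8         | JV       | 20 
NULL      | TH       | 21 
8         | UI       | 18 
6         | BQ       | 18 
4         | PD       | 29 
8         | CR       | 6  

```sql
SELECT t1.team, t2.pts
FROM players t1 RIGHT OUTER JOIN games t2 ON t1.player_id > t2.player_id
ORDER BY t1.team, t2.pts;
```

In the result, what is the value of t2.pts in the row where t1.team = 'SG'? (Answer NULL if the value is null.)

29

RIGHT JOIN keeps every row from `games`; unmatched rows get NULL for `players`'s columns.
Matching on t1.player_id > t2.player_id. A NULL in a compared column never satisfies the condition.
Matched pairs: 6; unmatched t2 rows kept: 4.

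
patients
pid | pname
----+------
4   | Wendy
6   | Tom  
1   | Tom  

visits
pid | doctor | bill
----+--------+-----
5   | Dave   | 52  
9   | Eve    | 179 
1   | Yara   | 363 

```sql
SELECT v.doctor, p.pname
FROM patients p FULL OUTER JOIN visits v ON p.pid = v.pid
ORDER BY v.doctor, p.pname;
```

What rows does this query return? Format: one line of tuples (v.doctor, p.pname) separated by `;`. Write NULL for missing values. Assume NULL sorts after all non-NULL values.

(Dave, NULL); (Eve, NULL); (Yara, Tom); (NULL, Tom); (NULL, Wendy)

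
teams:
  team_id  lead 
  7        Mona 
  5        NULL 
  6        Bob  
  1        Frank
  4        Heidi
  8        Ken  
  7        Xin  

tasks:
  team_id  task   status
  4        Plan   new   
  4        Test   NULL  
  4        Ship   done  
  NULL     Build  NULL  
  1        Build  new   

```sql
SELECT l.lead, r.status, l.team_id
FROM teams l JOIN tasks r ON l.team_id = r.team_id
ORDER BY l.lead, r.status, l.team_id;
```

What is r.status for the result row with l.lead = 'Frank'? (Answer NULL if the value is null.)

new

INNER JOIN keeps only pairs where the ON condition holds.
Matching on l.team_id = r.team_id. A NULL in a compared column never satisfies the condition.
- l (team_id=7) has no partner → excluded.
- l (team_id=5) has no partner → excluded.
- l (team_id=6) has no partner → excluded.
- l (team_id=1) pairs with 1 row(s) of r.
- l (team_id=4) pairs with 3 row(s) of r.
- l (team_id=8) has no partner → excluded.
- l (team_id=7) has no partner → excluded.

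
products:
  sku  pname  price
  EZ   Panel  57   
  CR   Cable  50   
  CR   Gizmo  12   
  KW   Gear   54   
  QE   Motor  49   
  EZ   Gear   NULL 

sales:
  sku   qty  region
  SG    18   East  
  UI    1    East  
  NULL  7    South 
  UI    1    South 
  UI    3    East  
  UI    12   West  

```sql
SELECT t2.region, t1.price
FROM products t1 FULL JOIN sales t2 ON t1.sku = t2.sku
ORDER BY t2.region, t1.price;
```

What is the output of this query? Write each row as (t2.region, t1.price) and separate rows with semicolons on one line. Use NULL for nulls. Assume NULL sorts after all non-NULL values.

(East, NULL); (East, NULL); (East, NULL); (South, NULL); (South, NULL); (West, NULL); (NULL, 12); (NULL, 49); (NULL, 50); (NULL, 54); (NULL, 57); (NULL, NULL)

FULL OUTER JOIN keeps every row from both sides; unmatched rows get NULL for the other side's columns.
Matching on t1.sku = t2.sku. A NULL in a compared column never satisfies the condition.
- sku=EZ: no t2 row matches, row kept with t2 columns NULL.
- sku=CR: no t2 row matches, row kept with t2 columns NULL.
- sku=CR: no t2 row matches, row kept with t2 columns NULL.
- sku=KW: no t2 row matches, row kept with t2 columns NULL.
- sku=QE: no t2 row matches, row kept with t2 columns NULL.
- sku=EZ: no t2 row matches, row kept with t2 columns NULL.
- 6 t2 row(s) had no t1 match → kept, t1 columns NULL.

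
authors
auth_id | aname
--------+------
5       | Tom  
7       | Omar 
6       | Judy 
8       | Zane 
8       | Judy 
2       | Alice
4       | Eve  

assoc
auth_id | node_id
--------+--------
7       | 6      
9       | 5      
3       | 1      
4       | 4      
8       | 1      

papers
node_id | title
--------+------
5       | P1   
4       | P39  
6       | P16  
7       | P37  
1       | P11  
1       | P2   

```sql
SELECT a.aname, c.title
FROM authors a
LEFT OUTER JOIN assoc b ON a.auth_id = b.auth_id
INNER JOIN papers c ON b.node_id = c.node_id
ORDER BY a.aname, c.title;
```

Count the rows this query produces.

6

Evaluate left to right. First `authors a LEFT JOIN assoc b` on auth_id: 7 row(s).
Then INNER JOIN `papers c` on node_id: keep only rows whose b.node_id appears in c.
Result: 6 row(s).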